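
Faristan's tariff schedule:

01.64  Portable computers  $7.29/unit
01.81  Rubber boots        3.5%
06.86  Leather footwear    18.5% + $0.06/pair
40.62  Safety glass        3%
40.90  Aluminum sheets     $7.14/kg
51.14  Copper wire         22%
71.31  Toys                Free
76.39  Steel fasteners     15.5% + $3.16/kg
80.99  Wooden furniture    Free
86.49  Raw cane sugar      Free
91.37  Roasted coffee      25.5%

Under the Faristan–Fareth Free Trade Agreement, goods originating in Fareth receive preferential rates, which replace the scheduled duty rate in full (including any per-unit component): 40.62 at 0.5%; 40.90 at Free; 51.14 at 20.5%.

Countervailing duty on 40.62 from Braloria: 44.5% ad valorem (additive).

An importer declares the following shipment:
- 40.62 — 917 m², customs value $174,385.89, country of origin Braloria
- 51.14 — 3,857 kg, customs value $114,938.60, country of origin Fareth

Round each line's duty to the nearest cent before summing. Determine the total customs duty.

$106,395.71

Line 1 (40.62, Braloria, 917 m², $174,385.89):
Base rate for 40.62 is 3%.
40.62 has an FTA preferential rate, but origin Braloria is not Fareth; base rate stands.
Additional duty on 40.62 from Braloria: +44.5%. Applied ad valorem rate: 3% + 44.5% = 47.5%.
Duty = $174,385.89 × 47.5% = $82,833.30.
Line 2 (51.14, Fareth, 3,857 kg, $114,938.60):
Base rate for 51.14 is 22%.
Origin Fareth qualifies under the Faristan–Fareth agreement and 51.14 is covered: preferential rate 20.5% applies instead.
Duty = $114,938.60 × 20.5% = $23,562.41.
Total = $82,833.30 + $23,562.41 = $106,395.71.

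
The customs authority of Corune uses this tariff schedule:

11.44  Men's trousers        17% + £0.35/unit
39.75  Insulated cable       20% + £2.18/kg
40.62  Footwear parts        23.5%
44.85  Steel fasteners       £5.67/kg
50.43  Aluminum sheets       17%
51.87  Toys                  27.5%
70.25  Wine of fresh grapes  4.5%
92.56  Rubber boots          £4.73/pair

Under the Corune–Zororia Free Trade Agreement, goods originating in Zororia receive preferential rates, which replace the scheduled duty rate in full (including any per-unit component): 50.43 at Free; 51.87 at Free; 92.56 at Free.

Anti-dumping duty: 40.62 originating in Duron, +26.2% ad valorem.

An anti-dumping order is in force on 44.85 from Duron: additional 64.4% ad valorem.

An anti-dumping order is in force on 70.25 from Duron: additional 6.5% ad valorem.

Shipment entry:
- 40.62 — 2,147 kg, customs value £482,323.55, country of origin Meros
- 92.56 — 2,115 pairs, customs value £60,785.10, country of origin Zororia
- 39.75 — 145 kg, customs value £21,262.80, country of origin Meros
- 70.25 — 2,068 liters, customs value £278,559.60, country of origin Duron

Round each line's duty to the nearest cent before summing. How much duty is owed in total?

Line 1 (40.62, Meros, 2,147 kg, £482,323.55):
Base rate for 40.62 is 23.5%.
The additional-duty order on 40.62 targets Duron, not Meros; it does not apply.
Duty = £482,323.55 × 23.5% = £113,346.03.
Line 2 (92.56, Zororia, 2,115 pairs, £60,785.10):
Base rate for 92.56 is £4.73/pair.
Origin Zororia qualifies under the Corune–Zororia agreement and 92.56 is covered: preferential rate Free applies instead.
Duty = £60,785.10 × 0% = £0.00.
Line 3 (39.75, Meros, 145 kg, £21,262.80):
Base rate for 39.75 is 20% + £2.18/kg.
Duty = £21,262.80 × 20% + 145 × £2.18 = £4,568.66.
Line 4 (70.25, Duron, 2,068 liters, £278,559.60):
Base rate for 70.25 is 4.5%.
Additional duty on 70.25 from Duron: +6.5%. Applied ad valorem rate: 4.5% + 6.5% = 11%.
Duty = £278,559.60 × 11% = £30,641.56.
Total = £113,346.03 + £0.00 + £4,568.66 + £30,641.56 = £148,556.25.

£148,556.25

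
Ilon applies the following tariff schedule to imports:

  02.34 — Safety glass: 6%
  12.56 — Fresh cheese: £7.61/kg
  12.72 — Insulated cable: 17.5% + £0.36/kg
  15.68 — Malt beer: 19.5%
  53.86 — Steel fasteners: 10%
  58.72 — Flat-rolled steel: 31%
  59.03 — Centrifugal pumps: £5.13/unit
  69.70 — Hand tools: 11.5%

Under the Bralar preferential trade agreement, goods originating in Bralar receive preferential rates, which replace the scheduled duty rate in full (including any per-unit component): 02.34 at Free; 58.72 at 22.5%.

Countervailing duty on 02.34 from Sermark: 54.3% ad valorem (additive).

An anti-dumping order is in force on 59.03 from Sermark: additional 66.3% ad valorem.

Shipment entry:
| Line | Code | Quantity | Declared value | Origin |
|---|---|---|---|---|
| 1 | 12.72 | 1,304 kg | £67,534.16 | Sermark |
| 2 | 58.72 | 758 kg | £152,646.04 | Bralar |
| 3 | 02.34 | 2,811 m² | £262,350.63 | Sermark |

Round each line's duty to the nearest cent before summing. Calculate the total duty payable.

£204,830.71

Line 1 (12.72, Sermark, 1,304 kg, £67,534.16):
Base rate for 12.72 is 17.5% + £0.36/kg.
Duty = £67,534.16 × 17.5% + 1,304 × £0.36 = £12,287.92.
Line 2 (58.72, Bralar, 758 kg, £152,646.04):
Base rate for 58.72 is 31%.
Origin Bralar qualifies under the Ilon–Bralar agreement and 58.72 is covered: preferential rate 22.5% applies instead.
Duty = £152,646.04 × 22.5% = £34,345.36.
Line 3 (02.34, Sermark, 2,811 m², £262,350.63):
Base rate for 02.34 is 6%.
02.34 has an FTA preferential rate, but origin Sermark is not Bralar; base rate stands.
Additional duty on 02.34 from Sermark: +54.3%. Applied ad valorem rate: 6% + 54.3% = 60.3%.
Duty = £262,350.63 × 60.3% = £158,197.43.
Total = £12,287.92 + £34,345.36 + £158,197.43 = £204,830.71.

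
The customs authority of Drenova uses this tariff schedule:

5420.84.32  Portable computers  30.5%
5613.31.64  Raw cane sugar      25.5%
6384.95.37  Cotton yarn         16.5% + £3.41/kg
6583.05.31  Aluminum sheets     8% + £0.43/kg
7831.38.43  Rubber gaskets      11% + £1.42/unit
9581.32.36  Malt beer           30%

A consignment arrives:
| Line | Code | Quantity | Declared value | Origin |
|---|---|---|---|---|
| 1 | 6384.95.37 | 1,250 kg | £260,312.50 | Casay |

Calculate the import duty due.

£47,214.06

Line 1 (6384.95.37, Casay, 1,250 kg, £260,312.50):
Base rate for 6384.95.37 is 16.5% + £3.41/kg.
Duty = £260,312.50 × 16.5% + 1,250 × £3.41 = £47,214.06.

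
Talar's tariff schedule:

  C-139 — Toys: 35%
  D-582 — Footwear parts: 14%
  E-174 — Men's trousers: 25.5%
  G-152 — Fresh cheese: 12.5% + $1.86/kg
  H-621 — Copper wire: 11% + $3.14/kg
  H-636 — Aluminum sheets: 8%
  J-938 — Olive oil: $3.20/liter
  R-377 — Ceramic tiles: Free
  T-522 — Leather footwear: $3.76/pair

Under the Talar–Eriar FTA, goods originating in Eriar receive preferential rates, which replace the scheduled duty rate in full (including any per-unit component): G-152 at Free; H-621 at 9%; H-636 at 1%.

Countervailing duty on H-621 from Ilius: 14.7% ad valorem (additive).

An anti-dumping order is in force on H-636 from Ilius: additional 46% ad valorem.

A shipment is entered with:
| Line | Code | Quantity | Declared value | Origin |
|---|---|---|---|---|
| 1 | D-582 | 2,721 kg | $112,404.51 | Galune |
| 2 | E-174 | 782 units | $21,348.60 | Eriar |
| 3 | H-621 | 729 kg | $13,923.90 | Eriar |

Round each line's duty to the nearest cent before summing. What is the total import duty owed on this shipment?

$22,433.67

Line 1 (D-582, Galune, 2,721 kg, $112,404.51):
Base rate for D-582 is 14%.
Duty = $112,404.51 × 14% = $15,736.63.
Line 2 (E-174, Eriar, 782 units, $21,348.60):
Base rate for E-174 is 25.5%.
Origin Eriar is the FTA partner but E-174 is not on the preference list; base rate stands.
Duty = $21,348.60 × 25.5% = $5,443.89.
Line 3 (H-621, Eriar, 729 kg, $13,923.90):
Base rate for H-621 is 11% + $3.14/kg.
Origin Eriar qualifies under the Talar–Eriar agreement and H-621 is covered: preferential rate 9% applies instead.
The additional-duty order on H-621 targets Ilius, not Eriar; it does not apply.
Duty = $13,923.90 × 9% = $1,253.15.
Total = $15,736.63 + $5,443.89 + $1,253.15 = $22,433.67.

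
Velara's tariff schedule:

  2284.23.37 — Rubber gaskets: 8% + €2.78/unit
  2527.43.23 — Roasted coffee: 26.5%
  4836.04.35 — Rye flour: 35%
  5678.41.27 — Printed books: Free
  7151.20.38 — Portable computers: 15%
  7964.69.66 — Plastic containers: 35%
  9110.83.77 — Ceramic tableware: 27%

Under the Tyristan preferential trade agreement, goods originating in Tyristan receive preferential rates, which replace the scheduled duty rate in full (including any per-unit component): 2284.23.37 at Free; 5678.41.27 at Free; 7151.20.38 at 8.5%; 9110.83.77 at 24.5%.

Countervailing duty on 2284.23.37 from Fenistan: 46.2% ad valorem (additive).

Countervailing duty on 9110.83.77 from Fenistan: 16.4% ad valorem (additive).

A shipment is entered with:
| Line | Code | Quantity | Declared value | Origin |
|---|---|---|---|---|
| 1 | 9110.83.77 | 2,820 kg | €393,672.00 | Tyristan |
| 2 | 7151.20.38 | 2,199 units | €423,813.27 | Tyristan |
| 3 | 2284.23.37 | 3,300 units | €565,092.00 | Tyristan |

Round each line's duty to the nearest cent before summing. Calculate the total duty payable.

Line 1 (9110.83.77, Tyristan, 2,820 kg, €393,672.00):
Base rate for 9110.83.77 is 27%.
Origin Tyristan qualifies under the Velara–Tyristan agreement and 9110.83.77 is covered: preferential rate 24.5% applies instead.
The additional-duty order on 9110.83.77 targets Fenistan, not Tyristan; it does not apply.
Duty = €393,672.00 × 24.5% = €96,449.64.
Line 2 (7151.20.38, Tyristan, 2,199 units, €423,813.27):
Base rate for 7151.20.38 is 15%.
Origin Tyristan qualifies under the Velara–Tyristan agreement and 7151.20.38 is covered: preferential rate 8.5% applies instead.
Duty = €423,813.27 × 8.5% = €36,024.13.
Line 3 (2284.23.37, Tyristan, 3,300 units, €565,092.00):
Base rate for 2284.23.37 is 8% + €2.78/unit.
Origin Tyristan qualifies under the Velara–Tyristan agreement and 2284.23.37 is covered: preferential rate Free applies instead.
The additional-duty order on 2284.23.37 targets Fenistan, not Tyristan; it does not apply.
Duty = €565,092.00 × 0% = €0.00.
Total = €96,449.64 + €36,024.13 + €0.00 = €132,473.77.

€132,473.77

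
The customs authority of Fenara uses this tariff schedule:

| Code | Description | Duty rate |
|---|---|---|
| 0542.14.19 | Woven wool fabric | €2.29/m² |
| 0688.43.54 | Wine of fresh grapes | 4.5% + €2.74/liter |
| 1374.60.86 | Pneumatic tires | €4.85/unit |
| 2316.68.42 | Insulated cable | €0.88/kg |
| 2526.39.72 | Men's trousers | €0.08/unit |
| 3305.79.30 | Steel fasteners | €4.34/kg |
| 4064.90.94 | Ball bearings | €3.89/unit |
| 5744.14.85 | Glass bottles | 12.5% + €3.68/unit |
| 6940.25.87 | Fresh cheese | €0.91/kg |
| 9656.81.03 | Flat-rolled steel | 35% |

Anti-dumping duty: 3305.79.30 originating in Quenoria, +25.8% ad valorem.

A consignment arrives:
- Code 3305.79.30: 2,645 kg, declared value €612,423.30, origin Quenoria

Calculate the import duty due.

€169,484.51

Line 1 (3305.79.30, Quenoria, 2,645 kg, €612,423.30):
Base rate for 3305.79.30 is €4.34/kg.
Additional duty on 3305.79.30 from Quenoria: +25.8% ad valorem. Applied ad valorem rate = 25.8%.
Duty = €612,423.30 × 25.8% + 2,645 × €4.34 = €169,484.51.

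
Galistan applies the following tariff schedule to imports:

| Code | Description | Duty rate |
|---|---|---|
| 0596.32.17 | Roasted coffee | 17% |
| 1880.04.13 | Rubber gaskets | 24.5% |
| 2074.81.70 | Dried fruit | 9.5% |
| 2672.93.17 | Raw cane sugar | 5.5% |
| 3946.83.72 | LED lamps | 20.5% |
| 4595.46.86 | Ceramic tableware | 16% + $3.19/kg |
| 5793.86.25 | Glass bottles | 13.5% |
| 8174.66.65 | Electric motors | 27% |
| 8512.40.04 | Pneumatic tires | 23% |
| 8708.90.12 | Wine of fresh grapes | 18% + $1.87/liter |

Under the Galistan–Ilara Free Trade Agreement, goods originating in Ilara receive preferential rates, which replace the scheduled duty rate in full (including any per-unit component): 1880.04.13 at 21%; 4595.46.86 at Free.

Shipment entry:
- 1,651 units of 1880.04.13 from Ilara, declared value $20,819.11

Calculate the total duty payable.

$4,372.01

Line 1 (1880.04.13, Ilara, 1,651 units, $20,819.11):
Base rate for 1880.04.13 is 24.5%.
Origin Ilara qualifies under the Galistan–Ilara agreement and 1880.04.13 is covered: preferential rate 21% applies instead.
Duty = $20,819.11 × 21% = $4,372.01.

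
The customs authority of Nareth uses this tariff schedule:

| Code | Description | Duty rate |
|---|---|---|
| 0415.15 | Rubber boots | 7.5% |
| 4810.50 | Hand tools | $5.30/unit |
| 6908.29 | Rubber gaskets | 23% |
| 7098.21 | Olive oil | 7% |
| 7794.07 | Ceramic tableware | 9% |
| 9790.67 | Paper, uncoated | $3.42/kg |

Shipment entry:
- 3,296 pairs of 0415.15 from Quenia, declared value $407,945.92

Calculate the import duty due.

Line 1 (0415.15, Quenia, 3,296 pairs, $407,945.92):
Base rate for 0415.15 is 7.5%.
Duty = $407,945.92 × 7.5% = $30,595.94.

$30,595.94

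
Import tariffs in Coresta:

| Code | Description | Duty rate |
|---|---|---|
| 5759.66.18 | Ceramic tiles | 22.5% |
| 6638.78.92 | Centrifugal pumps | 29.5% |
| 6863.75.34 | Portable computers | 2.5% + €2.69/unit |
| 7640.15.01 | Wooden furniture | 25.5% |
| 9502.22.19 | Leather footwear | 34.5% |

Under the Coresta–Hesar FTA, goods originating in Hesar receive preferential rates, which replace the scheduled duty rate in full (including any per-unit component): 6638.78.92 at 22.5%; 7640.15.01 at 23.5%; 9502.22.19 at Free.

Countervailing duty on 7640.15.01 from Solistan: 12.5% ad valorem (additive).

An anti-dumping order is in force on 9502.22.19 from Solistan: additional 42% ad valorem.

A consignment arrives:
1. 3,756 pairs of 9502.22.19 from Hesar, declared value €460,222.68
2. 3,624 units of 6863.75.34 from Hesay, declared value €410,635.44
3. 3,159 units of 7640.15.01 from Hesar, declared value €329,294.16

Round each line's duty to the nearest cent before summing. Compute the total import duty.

€97,398.58

Line 1 (9502.22.19, Hesar, 3,756 pairs, €460,222.68):
Base rate for 9502.22.19 is 34.5%.
Origin Hesar qualifies under the Coresta–Hesar agreement and 9502.22.19 is covered: preferential rate Free applies instead.
The additional-duty order on 9502.22.19 targets Solistan, not Hesar; it does not apply.
Duty = €460,222.68 × 0% = €0.00.
Line 2 (6863.75.34, Hesay, 3,624 units, €410,635.44):
Base rate for 6863.75.34 is 2.5% + €2.69/unit.
Duty = €410,635.44 × 2.5% + 3,624 × €2.69 = €20,014.45.
Line 3 (7640.15.01, Hesar, 3,159 units, €329,294.16):
Base rate for 7640.15.01 is 25.5%.
Origin Hesar qualifies under the Coresta–Hesar agreement and 7640.15.01 is covered: preferential rate 23.5% applies instead.
The additional-duty order on 7640.15.01 targets Solistan, not Hesar; it does not apply.
Duty = €329,294.16 × 23.5% = €77,384.13.
Total = €0.00 + €20,014.45 + €77,384.13 = €97,398.58.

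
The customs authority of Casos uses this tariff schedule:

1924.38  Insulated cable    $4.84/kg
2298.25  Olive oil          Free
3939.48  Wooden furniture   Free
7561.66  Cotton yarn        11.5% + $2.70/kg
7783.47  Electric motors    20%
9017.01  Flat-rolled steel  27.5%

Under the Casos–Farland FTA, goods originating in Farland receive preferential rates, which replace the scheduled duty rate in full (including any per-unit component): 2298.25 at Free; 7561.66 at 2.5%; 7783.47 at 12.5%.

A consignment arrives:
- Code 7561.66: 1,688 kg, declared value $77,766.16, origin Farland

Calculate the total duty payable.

$1,944.15

Line 1 (7561.66, Farland, 1,688 kg, $77,766.16):
Base rate for 7561.66 is 11.5% + $2.70/kg.
Origin Farland qualifies under the Casos–Farland agreement and 7561.66 is covered: preferential rate 2.5% applies instead.
Duty = $77,766.16 × 2.5% = $1,944.15.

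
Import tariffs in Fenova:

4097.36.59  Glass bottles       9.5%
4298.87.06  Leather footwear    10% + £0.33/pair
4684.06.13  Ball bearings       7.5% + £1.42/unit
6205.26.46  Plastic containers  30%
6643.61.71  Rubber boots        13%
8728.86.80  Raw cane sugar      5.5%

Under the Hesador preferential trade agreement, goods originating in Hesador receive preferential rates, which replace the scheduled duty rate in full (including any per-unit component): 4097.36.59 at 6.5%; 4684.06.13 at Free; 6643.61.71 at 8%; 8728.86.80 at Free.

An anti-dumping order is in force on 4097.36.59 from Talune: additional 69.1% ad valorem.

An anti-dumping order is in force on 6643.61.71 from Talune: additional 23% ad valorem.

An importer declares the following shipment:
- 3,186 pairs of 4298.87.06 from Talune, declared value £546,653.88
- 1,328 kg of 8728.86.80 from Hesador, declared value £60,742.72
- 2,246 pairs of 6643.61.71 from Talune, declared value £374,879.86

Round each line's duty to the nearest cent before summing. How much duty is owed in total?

£190,673.52

Line 1 (4298.87.06, Talune, 3,186 pairs, £546,653.88):
Base rate for 4298.87.06 is 10% + £0.33/pair.
Duty = £546,653.88 × 10% + 3,186 × £0.33 = £55,716.77.
Line 2 (8728.86.80, Hesador, 1,328 kg, £60,742.72):
Base rate for 8728.86.80 is 5.5%.
Origin Hesador qualifies under the Fenova–Hesador agreement and 8728.86.80 is covered: preferential rate Free applies instead.
Duty = £60,742.72 × 0% = £0.00.
Line 3 (6643.61.71, Talune, 2,246 pairs, £374,879.86):
Base rate for 6643.61.71 is 13%.
6643.61.71 has an FTA preferential rate, but origin Talune is not Hesador; base rate stands.
Additional duty on 6643.61.71 from Talune: +23%. Applied ad valorem rate: 13% + 23% = 36%.
Duty = £374,879.86 × 36% = £134,956.75.
Total = £55,716.77 + £0.00 + £134,956.75 = £190,673.52.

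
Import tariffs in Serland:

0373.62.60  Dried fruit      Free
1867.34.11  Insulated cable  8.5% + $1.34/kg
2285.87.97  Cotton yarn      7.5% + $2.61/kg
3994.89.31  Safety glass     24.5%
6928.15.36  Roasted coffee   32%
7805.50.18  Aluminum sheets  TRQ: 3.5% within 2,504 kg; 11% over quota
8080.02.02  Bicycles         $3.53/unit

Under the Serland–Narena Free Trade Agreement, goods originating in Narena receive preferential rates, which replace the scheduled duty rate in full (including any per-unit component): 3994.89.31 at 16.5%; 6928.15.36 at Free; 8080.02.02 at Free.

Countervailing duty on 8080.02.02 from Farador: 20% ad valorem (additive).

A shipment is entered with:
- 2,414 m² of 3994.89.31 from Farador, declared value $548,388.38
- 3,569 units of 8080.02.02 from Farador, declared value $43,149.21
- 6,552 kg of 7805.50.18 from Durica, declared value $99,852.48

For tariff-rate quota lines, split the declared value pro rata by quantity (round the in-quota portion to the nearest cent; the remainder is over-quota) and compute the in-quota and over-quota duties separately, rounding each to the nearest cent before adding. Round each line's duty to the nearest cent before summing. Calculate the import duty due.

Line 1 (3994.89.31, Farador, 2,414 m², $548,388.38):
Base rate for 3994.89.31 is 24.5%.
3994.89.31 has an FTA preferential rate, but origin Farador is not Narena; base rate stands.
Duty = $548,388.38 × 24.5% = $134,355.15.
Line 2 (8080.02.02, Farador, 3,569 units, $43,149.21):
Base rate for 8080.02.02 is $3.53/unit.
8080.02.02 has an FTA preferential rate, but origin Farador is not Narena; base rate stands.
Additional duty on 8080.02.02 from Farador: +20% ad valorem. Applied ad valorem rate = 20%.
Duty = $43,149.21 × 20% + 3,569 × $3.53 = $21,228.41.
Line 3 (7805.50.18, Durica, 6,552 kg, $99,852.48):
Code 7805.50.18 is under a tariff-rate quota (threshold 2,504 kg). In-quota: 2,504 kg at 3.5%; over-quota: 4,048 kg at 11%.
Pro-rata value split: in-quota = $99,852.48 × 2,504/6,552 = $38,160.96; over-quota = $99,852.48 − $38,160.96 = $61,691.52.
In-quota duty = $38,160.96 × 3.5% = $1,335.63. Over-quota duty = $61,691.52 × 11% = $6,786.07.
Line duty = $1,335.63 + $6,786.07 = $8,121.70.
Total = $134,355.15 + $21,228.41 + $8,121.70 = $163,705.26.

$163,705.26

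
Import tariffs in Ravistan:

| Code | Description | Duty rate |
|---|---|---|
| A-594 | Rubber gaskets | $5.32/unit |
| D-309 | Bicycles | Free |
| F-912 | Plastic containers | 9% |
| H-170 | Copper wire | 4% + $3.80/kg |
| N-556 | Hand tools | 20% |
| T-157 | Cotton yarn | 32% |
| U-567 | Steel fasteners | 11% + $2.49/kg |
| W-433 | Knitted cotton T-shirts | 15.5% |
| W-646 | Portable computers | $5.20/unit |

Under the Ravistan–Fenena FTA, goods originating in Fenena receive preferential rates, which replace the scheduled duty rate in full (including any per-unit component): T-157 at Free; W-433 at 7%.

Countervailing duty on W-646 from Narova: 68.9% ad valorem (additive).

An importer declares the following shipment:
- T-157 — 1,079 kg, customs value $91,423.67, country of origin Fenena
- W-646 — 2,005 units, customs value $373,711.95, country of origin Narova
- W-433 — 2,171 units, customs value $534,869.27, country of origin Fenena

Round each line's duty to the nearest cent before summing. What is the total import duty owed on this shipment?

$305,354.38

Line 1 (T-157, Fenena, 1,079 kg, $91,423.67):
Base rate for T-157 is 32%.
Origin Fenena qualifies under the Ravistan–Fenena agreement and T-157 is covered: preferential rate Free applies instead.
Duty = $91,423.67 × 0% = $0.00.
Line 2 (W-646, Narova, 2,005 units, $373,711.95):
Base rate for W-646 is $5.20/unit.
Additional duty on W-646 from Narova: +68.9% ad valorem. Applied ad valorem rate = 68.9%.
Duty = $373,711.95 × 68.9% + 2,005 × $5.20 = $267,913.53.
Line 3 (W-433, Fenena, 2,171 units, $534,869.27):
Base rate for W-433 is 15.5%.
Origin Fenena qualifies under the Ravistan–Fenena agreement and W-433 is covered: preferential rate 7% applies instead.
Duty = $534,869.27 × 7% = $37,440.85.
Total = $0.00 + $267,913.53 + $37,440.85 = $305,354.38.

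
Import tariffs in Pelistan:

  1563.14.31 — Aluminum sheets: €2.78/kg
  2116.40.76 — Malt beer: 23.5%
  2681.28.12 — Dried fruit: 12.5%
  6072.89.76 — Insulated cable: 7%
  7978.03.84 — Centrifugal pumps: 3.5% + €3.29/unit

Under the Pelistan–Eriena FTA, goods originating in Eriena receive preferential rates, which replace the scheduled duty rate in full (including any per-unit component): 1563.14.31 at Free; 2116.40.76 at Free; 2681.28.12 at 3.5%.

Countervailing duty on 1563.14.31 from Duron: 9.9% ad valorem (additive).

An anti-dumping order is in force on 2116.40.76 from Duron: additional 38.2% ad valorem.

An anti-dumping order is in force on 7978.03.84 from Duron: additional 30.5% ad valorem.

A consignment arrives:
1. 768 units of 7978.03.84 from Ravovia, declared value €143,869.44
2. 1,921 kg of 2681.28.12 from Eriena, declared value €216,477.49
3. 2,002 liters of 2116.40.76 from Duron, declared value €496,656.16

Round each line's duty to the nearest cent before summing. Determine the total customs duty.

€321,575.71

Line 1 (7978.03.84, Ravovia, 768 units, €143,869.44):
Base rate for 7978.03.84 is 3.5% + €3.29/unit.
The additional-duty order on 7978.03.84 targets Duron, not Ravovia; it does not apply.
Duty = €143,869.44 × 3.5% + 768 × €3.29 = €7,562.15.
Line 2 (2681.28.12, Eriena, 1,921 kg, €216,477.49):
Base rate for 2681.28.12 is 12.5%.
Origin Eriena qualifies under the Pelistan–Eriena agreement and 2681.28.12 is covered: preferential rate 3.5% applies instead.
Duty = €216,477.49 × 3.5% = €7,576.71.
Line 3 (2116.40.76, Duron, 2,002 liters, €496,656.16):
Base rate for 2116.40.76 is 23.5%.
2116.40.76 has an FTA preferential rate, but origin Duron is not Eriena; base rate stands.
Additional duty on 2116.40.76 from Duron: +38.2%. Applied ad valorem rate: 23.5% + 38.2% = 61.7%.
Duty = €496,656.16 × 61.7% = €306,436.85.
Total = €7,562.15 + €7,576.71 + €306,436.85 = €321,575.71.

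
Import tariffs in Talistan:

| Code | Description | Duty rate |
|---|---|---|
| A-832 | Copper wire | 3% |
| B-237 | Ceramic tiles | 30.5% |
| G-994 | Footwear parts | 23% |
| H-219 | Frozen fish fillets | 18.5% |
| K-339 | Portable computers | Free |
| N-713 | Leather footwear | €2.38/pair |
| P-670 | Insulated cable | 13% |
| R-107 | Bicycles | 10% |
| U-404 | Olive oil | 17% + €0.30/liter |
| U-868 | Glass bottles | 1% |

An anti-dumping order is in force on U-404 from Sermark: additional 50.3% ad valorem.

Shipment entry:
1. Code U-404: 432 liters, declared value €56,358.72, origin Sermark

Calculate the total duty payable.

€38,059.02

Line 1 (U-404, Sermark, 432 liters, €56,358.72):
Base rate for U-404 is 17% + €0.30/liter.
Additional duty on U-404 from Sermark: +50.3%. Applied ad valorem rate: 17% + 50.3% = 67.3%.
Duty = €56,358.72 × 67.3% + 432 × €0.30 = €38,059.02.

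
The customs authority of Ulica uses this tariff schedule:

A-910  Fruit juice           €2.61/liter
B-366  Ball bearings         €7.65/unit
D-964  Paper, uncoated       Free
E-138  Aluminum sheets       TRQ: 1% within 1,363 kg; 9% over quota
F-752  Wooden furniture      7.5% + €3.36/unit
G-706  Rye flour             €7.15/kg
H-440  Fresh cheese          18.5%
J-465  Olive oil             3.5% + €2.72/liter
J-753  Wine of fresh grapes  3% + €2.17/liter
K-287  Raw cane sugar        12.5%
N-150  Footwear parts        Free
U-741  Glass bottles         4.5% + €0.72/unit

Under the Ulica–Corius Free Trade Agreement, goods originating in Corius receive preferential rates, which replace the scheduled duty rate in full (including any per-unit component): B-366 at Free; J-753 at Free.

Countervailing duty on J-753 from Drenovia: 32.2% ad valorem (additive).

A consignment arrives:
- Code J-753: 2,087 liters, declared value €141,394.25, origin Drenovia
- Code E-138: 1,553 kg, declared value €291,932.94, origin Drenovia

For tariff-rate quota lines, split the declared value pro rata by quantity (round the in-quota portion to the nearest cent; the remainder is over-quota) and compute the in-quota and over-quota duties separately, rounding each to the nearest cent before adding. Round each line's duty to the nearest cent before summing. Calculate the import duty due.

Line 1 (J-753, Drenovia, 2,087 liters, €141,394.25):
Base rate for J-753 is 3% + €2.17/liter.
J-753 has an FTA preferential rate, but origin Drenovia is not Corius; base rate stands.
Additional duty on J-753 from Drenovia: +32.2%. Applied ad valorem rate: 3% + 32.2% = 35.2%.
Duty = €141,394.25 × 35.2% + 2,087 × €2.17 = €54,299.57.
Line 2 (E-138, Drenovia, 1,553 kg, €291,932.94):
Code E-138 is under a tariff-rate quota (threshold 1,363 kg). In-quota: 1,363 kg at 1%; over-quota: 190 kg at 9%.
Pro-rata value split: in-quota = €291,932.94 × 1,363/1,553 = €256,216.74; over-quota = €291,932.94 − €256,216.74 = €35,716.20.
In-quota duty = €256,216.74 × 1% = €2,562.17. Over-quota duty = €35,716.20 × 9% = €3,214.46.
Line duty = €2,562.17 + €3,214.46 = €5,776.63.
Total = €54,299.57 + €5,776.63 = €60,076.20.

€60,076.20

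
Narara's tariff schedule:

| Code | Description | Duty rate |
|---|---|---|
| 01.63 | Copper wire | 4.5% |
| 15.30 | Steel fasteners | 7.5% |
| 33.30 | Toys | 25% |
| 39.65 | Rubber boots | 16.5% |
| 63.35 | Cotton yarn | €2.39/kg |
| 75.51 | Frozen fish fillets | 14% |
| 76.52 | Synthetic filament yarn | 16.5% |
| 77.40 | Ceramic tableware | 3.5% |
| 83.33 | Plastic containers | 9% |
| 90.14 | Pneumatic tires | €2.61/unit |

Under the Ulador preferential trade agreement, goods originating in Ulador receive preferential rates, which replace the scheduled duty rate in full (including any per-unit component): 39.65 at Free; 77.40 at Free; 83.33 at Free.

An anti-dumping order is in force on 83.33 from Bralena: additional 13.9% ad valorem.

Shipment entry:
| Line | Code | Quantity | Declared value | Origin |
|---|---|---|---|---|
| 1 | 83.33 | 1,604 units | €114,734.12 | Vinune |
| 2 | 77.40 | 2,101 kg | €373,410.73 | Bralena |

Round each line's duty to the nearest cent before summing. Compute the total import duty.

Line 1 (83.33, Vinune, 1,604 units, €114,734.12):
Base rate for 83.33 is 9%.
83.33 has an FTA preferential rate, but origin Vinune is not Ulador; base rate stands.
The additional-duty order on 83.33 targets Bralena, not Vinune; it does not apply.
Duty = €114,734.12 × 9% = €10,326.07.
Line 2 (77.40, Bralena, 2,101 kg, €373,410.73):
Base rate for 77.40 is 3.5%.
77.40 has an FTA preferential rate, but origin Bralena is not Ulador; base rate stands.
Duty = €373,410.73 × 3.5% = €13,069.38.
Total = €10,326.07 + €13,069.38 = €23,395.45.

€23,395.45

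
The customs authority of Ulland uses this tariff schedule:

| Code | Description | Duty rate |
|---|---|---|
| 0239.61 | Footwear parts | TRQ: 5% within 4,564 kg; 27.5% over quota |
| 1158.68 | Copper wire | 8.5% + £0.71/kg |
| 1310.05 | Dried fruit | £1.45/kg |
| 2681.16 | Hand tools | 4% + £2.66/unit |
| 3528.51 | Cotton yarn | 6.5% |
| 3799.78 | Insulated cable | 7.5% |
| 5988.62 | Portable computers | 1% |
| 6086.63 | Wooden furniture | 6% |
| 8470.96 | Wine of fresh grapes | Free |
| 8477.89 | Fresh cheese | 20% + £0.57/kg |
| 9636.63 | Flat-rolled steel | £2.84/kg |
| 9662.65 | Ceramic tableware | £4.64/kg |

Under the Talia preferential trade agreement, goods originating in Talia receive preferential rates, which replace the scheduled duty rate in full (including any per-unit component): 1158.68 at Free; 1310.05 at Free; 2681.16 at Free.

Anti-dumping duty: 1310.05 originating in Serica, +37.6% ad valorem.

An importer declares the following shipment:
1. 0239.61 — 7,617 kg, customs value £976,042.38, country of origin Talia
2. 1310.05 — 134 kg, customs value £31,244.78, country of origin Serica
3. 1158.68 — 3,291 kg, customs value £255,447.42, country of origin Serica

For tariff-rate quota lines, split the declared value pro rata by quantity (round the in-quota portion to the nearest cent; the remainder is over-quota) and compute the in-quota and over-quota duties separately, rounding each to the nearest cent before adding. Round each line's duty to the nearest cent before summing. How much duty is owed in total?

Line 1 (0239.61, Talia, 7,617 kg, £976,042.38):
Code 0239.61 is under a tariff-rate quota (threshold 4,564 kg). In-quota: 4,564 kg at 5%; over-quota: 3,053 kg at 27.5%.
Pro-rata value split: in-quota = £976,042.38 × 4,564/7,617 = £584,830.96; over-quota = £976,042.38 − £584,830.96 = £391,211.42.
In-quota duty = £584,830.96 × 5% = £29,241.55. Over-quota duty = £391,211.42 × 27.5% = £107,583.14.
Line duty = £29,241.55 + £107,583.14 = £136,824.69.
Line 2 (1310.05, Serica, 134 kg, £31,244.78):
Base rate for 1310.05 is £1.45/kg.
1310.05 has an FTA preferential rate, but origin Serica is not Talia; base rate stands.
Additional duty on 1310.05 from Serica: +37.6% ad valorem. Applied ad valorem rate = 37.6%.
Duty = £31,244.78 × 37.6% + 134 × £1.45 = £11,942.34.
Line 3 (1158.68, Serica, 3,291 kg, £255,447.42):
Base rate for 1158.68 is 8.5% + £0.71/kg.
1158.68 has an FTA preferential rate, but origin Serica is not Talia; base rate stands.
Duty = £255,447.42 × 8.5% + 3,291 × £0.71 = £24,049.64.
Total = £136,824.69 + £11,942.34 + £24,049.64 = £172,816.67.

£172,816.67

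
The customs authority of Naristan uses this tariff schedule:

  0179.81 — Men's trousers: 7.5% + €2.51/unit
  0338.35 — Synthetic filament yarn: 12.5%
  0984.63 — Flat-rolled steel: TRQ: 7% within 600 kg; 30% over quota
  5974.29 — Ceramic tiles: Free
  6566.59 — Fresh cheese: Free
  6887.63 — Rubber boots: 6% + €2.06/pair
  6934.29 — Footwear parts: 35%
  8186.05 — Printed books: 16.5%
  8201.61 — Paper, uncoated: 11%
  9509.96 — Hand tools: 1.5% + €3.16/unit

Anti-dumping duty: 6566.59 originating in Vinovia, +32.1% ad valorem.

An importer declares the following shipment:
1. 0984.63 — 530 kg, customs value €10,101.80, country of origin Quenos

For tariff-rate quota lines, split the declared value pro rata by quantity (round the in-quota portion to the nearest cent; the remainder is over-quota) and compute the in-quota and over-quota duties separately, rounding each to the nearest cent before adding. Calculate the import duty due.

Line 1 (0984.63, Quenos, 530 kg, €10,101.80):
Code 0984.63 is under a tariff-rate quota (threshold 600 kg). Quantity 530 kg is within the quota, so the in-quota rate 7% applies to the full value.
Duty = €10,101.80 × 7% = €707.13.

€707.13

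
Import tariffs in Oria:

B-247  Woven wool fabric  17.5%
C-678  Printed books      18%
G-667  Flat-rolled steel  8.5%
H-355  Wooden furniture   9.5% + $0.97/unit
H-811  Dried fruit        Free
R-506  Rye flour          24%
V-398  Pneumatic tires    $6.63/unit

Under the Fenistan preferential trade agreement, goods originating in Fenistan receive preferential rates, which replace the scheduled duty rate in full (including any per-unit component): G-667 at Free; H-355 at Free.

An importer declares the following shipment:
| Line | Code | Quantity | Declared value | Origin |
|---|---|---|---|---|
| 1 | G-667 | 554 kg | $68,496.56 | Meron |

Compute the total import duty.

Line 1 (G-667, Meron, 554 kg, $68,496.56):
Base rate for G-667 is 8.5%.
G-667 has an FTA preferential rate, but origin Meron is not Fenistan; base rate stands.
Duty = $68,496.56 × 8.5% = $5,822.21.

$5,822.21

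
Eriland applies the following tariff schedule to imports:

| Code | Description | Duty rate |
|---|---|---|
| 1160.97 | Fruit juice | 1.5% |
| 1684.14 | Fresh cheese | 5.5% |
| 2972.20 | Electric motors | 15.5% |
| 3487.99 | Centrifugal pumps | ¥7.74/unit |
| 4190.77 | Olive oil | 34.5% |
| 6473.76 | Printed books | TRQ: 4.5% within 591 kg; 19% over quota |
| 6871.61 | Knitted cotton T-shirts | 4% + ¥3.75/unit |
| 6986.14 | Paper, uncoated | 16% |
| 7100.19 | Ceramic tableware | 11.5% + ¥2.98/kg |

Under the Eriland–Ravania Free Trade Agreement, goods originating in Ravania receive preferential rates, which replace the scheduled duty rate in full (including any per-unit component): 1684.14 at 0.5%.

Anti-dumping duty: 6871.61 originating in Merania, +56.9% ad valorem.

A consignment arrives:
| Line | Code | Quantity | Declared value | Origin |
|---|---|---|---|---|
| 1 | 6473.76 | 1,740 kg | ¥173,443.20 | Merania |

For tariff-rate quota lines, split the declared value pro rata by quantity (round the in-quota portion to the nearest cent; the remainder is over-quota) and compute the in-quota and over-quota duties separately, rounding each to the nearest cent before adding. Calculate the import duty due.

Line 1 (6473.76, Merania, 1,740 kg, ¥173,443.20):
Code 6473.76 is under a tariff-rate quota (threshold 591 kg). In-quota: 591 kg at 4.5%; over-quota: 1,149 kg at 19%.
Pro-rata value split: in-quota = ¥173,443.20 × 591/1,740 = ¥58,910.88; over-quota = ¥173,443.20 − ¥58,910.88 = ¥114,532.32.
In-quota duty = ¥58,910.88 × 4.5% = ¥2,650.99. Over-quota duty = ¥114,532.32 × 19% = ¥21,761.14.
Line duty = ¥2,650.99 + ¥21,761.14 = ¥24,412.13.

¥24,412.13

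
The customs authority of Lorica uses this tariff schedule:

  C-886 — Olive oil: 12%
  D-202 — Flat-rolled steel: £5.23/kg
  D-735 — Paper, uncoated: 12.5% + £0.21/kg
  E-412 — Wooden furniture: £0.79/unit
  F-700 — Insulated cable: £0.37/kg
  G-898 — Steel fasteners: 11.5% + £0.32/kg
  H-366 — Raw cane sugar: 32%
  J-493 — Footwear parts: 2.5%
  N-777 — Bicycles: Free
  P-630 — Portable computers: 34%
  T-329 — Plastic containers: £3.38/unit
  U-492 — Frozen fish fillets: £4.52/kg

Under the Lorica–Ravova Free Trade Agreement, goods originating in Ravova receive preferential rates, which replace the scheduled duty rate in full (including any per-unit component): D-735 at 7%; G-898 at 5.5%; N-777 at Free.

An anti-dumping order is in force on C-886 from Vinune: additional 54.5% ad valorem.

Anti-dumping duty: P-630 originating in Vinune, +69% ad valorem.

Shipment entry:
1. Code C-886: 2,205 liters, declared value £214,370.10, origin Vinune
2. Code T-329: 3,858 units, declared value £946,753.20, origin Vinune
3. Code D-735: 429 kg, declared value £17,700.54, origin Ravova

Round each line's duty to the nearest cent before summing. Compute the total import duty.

Line 1 (C-886, Vinune, 2,205 liters, £214,370.10):
Base rate for C-886 is 12%.
Additional duty on C-886 from Vinune: +54.5%. Applied ad valorem rate: 12% + 54.5% = 66.5%.
Duty = £214,370.10 × 66.5% = £142,556.12.
Line 2 (T-329, Vinune, 3,858 units, £946,753.20):
Base rate for T-329 is £3.38/unit.
Duty = 3,858 × £3.38 = £13,040.04.
Line 3 (D-735, Ravova, 429 kg, £17,700.54):
Base rate for D-735 is 12.5% + £0.21/kg.
Origin Ravova qualifies under the Lorica–Ravova agreement and D-735 is covered: preferential rate 7% applies instead.
Duty = £17,700.54 × 7% = £1,239.04.
Total = £142,556.12 + £13,040.04 + £1,239.04 = £156,835.20.

£156,835.20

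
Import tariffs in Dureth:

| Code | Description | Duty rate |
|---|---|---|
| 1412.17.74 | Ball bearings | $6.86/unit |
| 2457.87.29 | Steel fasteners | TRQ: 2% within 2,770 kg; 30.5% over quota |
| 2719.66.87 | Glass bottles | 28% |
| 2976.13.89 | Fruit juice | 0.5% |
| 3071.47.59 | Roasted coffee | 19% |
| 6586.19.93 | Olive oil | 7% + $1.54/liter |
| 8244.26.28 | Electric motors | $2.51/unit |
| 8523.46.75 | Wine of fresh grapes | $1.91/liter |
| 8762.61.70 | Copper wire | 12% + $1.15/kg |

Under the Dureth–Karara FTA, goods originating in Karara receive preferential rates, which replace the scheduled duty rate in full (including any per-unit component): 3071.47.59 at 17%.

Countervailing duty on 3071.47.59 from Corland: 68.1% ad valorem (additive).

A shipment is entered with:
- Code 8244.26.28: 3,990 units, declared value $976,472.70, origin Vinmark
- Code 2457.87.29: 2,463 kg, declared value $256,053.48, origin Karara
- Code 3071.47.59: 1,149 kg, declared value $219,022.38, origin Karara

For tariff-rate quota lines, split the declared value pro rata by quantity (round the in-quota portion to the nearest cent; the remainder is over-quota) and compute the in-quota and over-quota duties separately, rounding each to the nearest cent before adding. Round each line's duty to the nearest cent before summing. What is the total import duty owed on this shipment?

Line 1 (8244.26.28, Vinmark, 3,990 units, $976,472.70):
Base rate for 8244.26.28 is $2.51/unit.
Duty = 3,990 × $2.51 = $10,014.90.
Line 2 (2457.87.29, Karara, 2,463 kg, $256,053.48):
Code 2457.87.29 is under a tariff-rate quota (threshold 2,770 kg). Quantity 2,463 kg is within the quota, so the in-quota rate 2% applies to the full value.
Duty = $256,053.48 × 2% = $5,121.07.
Line 3 (3071.47.59, Karara, 1,149 kg, $219,022.38):
Base rate for 3071.47.59 is 19%.
Origin Karara qualifies under the Dureth–Karara agreement and 3071.47.59 is covered: preferential rate 17% applies instead.
The additional-duty order on 3071.47.59 targets Corland, not Karara; it does not apply.
Duty = $219,022.38 × 17% = $37,233.80.
Total = $10,014.90 + $5,121.07 + $37,233.80 = $52,369.77.

$52,369.77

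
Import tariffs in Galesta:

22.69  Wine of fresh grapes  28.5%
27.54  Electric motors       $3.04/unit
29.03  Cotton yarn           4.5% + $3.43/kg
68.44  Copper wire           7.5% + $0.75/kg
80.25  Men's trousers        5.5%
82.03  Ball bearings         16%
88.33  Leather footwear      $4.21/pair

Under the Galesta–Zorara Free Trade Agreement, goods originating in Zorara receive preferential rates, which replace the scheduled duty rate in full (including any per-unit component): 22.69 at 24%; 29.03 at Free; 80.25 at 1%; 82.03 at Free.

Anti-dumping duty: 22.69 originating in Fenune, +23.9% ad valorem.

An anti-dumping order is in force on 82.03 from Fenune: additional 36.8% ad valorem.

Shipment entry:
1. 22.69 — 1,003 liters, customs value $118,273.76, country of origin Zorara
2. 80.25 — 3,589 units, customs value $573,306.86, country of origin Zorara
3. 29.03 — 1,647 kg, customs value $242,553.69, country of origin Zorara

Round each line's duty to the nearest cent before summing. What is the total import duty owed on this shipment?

$34,118.77

Line 1 (22.69, Zorara, 1,003 liters, $118,273.76):
Base rate for 22.69 is 28.5%.
Origin Zorara qualifies under the Galesta–Zorara agreement and 22.69 is covered: preferential rate 24% applies instead.
The additional-duty order on 22.69 targets Fenune, not Zorara; it does not apply.
Duty = $118,273.76 × 24% = $28,385.70.
Line 2 (80.25, Zorara, 3,589 units, $573,306.86):
Base rate for 80.25 is 5.5%.
Origin Zorara qualifies under the Galesta–Zorara agreement and 80.25 is covered: preferential rate 1% applies instead.
Duty = $573,306.86 × 1% = $5,733.07.
Line 3 (29.03, Zorara, 1,647 kg, $242,553.69):
Base rate for 29.03 is 4.5% + $3.43/kg.
Origin Zorara qualifies under the Galesta–Zorara agreement and 29.03 is covered: preferential rate Free applies instead.
Duty = $242,553.69 × 0% = $0.00.
Total = $28,385.70 + $5,733.07 + $0.00 = $34,118.77.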